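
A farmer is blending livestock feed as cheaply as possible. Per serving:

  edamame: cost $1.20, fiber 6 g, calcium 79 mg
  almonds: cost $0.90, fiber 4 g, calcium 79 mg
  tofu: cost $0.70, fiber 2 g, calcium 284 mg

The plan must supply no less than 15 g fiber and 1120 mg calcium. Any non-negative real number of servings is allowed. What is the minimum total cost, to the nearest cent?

$4.07

A basic optimal solution has at most two foods positive. Try each food alone and each pair with both targets met exactly.
edamame only: max(15/6, 1120/79) = 14.18 servings → $17.01.
almonds only: max(15/4, 1120/79) = 14.18 servings → $12.76.
tofu only: max(15/2, 1120/284) = 7.5 servings → $5.25.
edamame + almonds: intersection lies outside the first quadrant.
edamame + tofu with both tight: 1.307 servings and 3.58 servings → $4.07.
almonds + tofu with both tight: 2.065 servings and 3.369 servings → $4.22.
The minimum over all feasible corners is $4.07.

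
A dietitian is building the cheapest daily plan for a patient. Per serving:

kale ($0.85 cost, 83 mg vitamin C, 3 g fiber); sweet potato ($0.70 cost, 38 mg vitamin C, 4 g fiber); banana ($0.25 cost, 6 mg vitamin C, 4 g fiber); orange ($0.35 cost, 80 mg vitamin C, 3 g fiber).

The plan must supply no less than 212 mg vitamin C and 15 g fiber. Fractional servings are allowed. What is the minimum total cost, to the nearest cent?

An LP optimum is at a vertex; with two nutrient constraints at most two foods are used. Check each candidate.
kale only: max(212/83, 15/3) = 5 servings → $4.25.
sweet potato only: max(212/38, 15/4) = 5.579 servings → $3.91.
banana only: max(212/6, 15/4) = 35.33 servings → $8.83.
orange only: max(212/80, 15/3) = 5 servings → $1.75.
kale + sweet potato with both tight: 1.275 servings and 2.794 servings → $3.04.
kale + banana with both tight: 2.414 servings and 1.939 servings → $2.54.
kale + orange: intersection lies outside the first quadrant.
sweet potato + banana: intersection lies outside the first quadrant.
sweet potato + orange with both tight: 2.738 servings and 1.35 servings → $2.39.
banana + orange with both tight: 1.868 servings and 2.51 servings → $1.35.
So the least-cost plan costs $1.35.

$1.35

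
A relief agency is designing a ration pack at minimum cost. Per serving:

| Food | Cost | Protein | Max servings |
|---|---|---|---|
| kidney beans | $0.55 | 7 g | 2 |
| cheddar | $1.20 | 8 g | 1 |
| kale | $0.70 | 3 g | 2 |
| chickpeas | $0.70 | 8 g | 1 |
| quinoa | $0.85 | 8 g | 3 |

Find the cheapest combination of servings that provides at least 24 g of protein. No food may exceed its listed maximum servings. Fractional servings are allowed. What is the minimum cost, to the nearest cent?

$2.01

Cost per g of protein: kidney beans $0.0786, chickpeas $0.0875, quinoa $0.1062, cheddar $0.1500, kale $0.2333.
Take 2 servings of kidney beans: +14.0 g protein for $1.10 (total $1.10, still need 10.0 g).
Take 1 serving of chickpeas: +8.0 g protein for $0.70 (total $1.80, still need 2.0 g).
Take 0.25 servings of quinoa: +2.0 g protein for $0.21 (total $2.01, still need 0.0 g).
Filling from the cheapest source first is optimal under one linear minimum: $2.01.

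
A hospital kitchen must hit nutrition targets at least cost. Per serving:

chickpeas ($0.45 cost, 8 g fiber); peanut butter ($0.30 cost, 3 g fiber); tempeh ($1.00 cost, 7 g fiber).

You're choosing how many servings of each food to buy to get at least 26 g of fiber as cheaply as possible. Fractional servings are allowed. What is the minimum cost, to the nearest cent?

$1.46

Cost per g of fiber: chickpeas $0.0563, peanut butter $0.1000, tempeh $0.1429.
With no serving limits, use only chickpeas: 26 g / 8 g = 3.25 servings × $0.45 = $1.46.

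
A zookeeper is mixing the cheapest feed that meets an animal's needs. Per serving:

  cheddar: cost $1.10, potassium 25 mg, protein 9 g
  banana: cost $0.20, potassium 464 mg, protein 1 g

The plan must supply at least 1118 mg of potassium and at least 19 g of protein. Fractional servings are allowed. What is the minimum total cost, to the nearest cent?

$2.50

With two linear requirements the optimum uses one or two foods; enumerate the corners.
cheddar only: max(1118/25, 19/9) = 44.72 servings → $49.19.
banana only: max(1118/464, 19/1) = 19 servings → $3.80.
cheddar + banana with both tight: 1.854 servings and 2.31 servings → $2.50.
Cheapest feasible corner: $2.50.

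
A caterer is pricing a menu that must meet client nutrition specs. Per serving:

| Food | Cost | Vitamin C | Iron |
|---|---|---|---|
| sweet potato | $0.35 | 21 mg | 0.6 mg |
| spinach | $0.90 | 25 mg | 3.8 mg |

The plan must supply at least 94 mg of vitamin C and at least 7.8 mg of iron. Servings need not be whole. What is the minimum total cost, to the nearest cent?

$2.37

sweet potato only: max(94/21, 7.8/0.6) = 13 servings → $4.55.
spinach only: max(94/25, 7.8/3.8) = 3.76 servings → $3.38.
sweet potato + spinach with both tight: 2.503 servings and 1.657 servings → $2.37.
So the least-cost plan costs $2.37.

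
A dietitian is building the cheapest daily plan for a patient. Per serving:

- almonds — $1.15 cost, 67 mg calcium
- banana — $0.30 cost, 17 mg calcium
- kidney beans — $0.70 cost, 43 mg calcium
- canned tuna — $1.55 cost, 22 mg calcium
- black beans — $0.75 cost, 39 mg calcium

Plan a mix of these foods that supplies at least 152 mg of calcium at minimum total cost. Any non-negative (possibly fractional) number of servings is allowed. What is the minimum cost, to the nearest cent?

$2.47

Cost per mg of calcium: kidney beans $0.0163, almonds $0.0172, banana $0.0176, black beans $0.0192, canned tuna $0.0705.
With no serving limits, use only kidney beans: 152 mg / 43 mg = 3.535 servings × $0.70 = $2.47.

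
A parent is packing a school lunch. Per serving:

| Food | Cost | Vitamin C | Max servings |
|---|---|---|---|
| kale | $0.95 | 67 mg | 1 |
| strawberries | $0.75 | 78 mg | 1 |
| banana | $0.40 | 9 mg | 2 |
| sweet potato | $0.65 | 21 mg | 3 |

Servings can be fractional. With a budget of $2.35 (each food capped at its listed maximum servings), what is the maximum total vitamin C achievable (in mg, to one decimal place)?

166.0 mg

Vitamin C per dollar: strawberries 104, kale 70.53, sweet potato 32.31, banana 22.5.
Take 1 serving of strawberries: spends $0.75, +78.0 mg vitamin C (running total 78.0 mg).
Take 1 serving of kale: spends $0.95, +67.0 mg vitamin C (running total 145.0 mg).
Take 1 serving of sweet potato: spends $0.65, +21.0 mg vitamin C (running total 166.0 mg).
Greedy by best ratio exhausts the cost allowance optimally: 166.0 mg.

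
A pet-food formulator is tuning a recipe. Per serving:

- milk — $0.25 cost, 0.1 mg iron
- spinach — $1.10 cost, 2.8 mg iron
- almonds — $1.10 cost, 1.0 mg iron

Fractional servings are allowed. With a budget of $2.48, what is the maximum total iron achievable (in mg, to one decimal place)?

Iron per dollar: spinach 2.545, almonds 0.9091, milk 0.4.
With no serving limits, spend the whole cost allowance on spinach: $2.48 / $1.10 × 2.8 mg = 6.3 mg.

6.3 mg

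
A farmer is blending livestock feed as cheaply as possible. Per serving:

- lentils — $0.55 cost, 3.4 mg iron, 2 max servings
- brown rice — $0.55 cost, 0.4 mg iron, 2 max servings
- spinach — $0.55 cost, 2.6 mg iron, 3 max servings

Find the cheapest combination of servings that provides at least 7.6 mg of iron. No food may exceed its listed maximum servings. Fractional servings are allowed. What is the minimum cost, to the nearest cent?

$1.27

Cost per mg of iron: lentils $0.1618, spinach $0.2115, brown rice $1.3750.
Take 2 servings of lentils: +6.8 mg iron for $1.10 (total $1.10, still need 0.8 mg).
Take 0.3077 servings of spinach: +0.8 mg iron for $0.17 (total $1.27, still need 0.0 mg).
Filling from the cheapest source first is optimal under one linear minimum: $1.27.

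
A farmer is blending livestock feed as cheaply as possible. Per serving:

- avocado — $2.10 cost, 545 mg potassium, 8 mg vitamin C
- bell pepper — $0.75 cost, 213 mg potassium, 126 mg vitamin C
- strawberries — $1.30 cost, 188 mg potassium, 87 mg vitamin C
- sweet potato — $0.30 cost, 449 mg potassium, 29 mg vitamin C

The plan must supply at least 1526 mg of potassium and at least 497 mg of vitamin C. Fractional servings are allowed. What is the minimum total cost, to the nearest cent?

$3.18

This is a tiny linear program; its minimum lies at a vertex of the feasible set. List the vertices and price them.
avocado only: max(1526/545, 497/8) = 62.12 servings → $130.46.
bell pepper only: max(1526/213, 497/126) = 7.164 servings → $5.37.
strawberries only: max(1526/188, 497/87) = 8.117 servings → $10.55.
sweet potato only: max(1526/449, 497/29) = 17.14 servings → $5.14.
avocado + bell pepper with both tight: 1.29 servings and 3.863 servings → $5.61.
avocado + strawberries with both tight: 0.8566 servings and 5.634 servings → $9.12.
avocado + sweet potato: the both-tight solution has a negative serving — not a feasible corner.
bell pepper + strawberries with both targets exact would need a negative amount; discard.
bell pepper + sweet potato with both tight: 3.55 servings and 1.715 servings → $3.18.
strawberries + sweet potato with both tight: 5.323 servings and 1.17 servings → $7.27.
The minimum over all feasible corners is $3.18.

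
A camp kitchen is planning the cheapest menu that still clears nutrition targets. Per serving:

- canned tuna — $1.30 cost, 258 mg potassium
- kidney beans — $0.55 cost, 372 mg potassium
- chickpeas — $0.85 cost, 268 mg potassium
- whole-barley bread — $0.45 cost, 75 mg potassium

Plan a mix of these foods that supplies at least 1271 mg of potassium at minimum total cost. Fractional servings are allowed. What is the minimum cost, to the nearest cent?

$1.88

Cost per mg of potassium: kidney beans $0.0015, chickpeas $0.0032, canned tuna $0.0050, whole-barley bread $0.0060.
With no serving limits, use only kidney beans: 1271 mg / 372 mg = 3.417 servings × $0.55 = $1.88.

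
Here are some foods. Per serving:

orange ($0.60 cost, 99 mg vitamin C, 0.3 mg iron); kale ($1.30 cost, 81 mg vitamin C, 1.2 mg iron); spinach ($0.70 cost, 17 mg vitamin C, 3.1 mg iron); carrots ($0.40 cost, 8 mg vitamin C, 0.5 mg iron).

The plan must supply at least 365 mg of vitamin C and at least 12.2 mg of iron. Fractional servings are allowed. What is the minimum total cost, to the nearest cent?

An LP optimum is at a vertex; with two nutrient constraints at most two foods are used. Check each candidate.
orange only: max(365/99, 12.2/0.3) = 40.67 servings → $24.40.
kale only: max(365/81, 12.2/1.2) = 10.17 servings → $13.22.
spinach only: max(365/17, 12.2/3.1) = 21.47 servings → $15.03.
carrots only: max(365/8, 12.2/0.5) = 45.62 servings → $18.25.
orange + kale: intersection lies outside the first quadrant.
orange + spinach with both tight: 3.062 servings and 3.639 servings → $4.38.
orange + carrots with both tight: 1.803 servings and 23.32 servings → $10.41.
kale + spinach with both tight: 4.006 servings and 2.385 servings → $6.88.
kale + carrots with both tight: 2.748 servings and 17.81 servings → $10.69.
spinach + carrots with both targets exact would need a negative amount; discard.
The minimum over all feasible corners is $4.38.

$4.38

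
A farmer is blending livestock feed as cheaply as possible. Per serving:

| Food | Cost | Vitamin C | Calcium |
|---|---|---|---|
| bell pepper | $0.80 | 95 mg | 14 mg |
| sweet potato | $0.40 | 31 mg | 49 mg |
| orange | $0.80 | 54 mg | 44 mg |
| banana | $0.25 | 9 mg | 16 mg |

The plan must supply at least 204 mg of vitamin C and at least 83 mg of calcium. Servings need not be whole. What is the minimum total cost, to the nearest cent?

$1.88

For a min-cost LP with two ≥-constraints, a basic feasible solution has at most two positive variables.
bell pepper only: max(204/95, 83/14) = 5.929 servings → $4.74.
sweet potato only: max(204/31, 83/49) = 6.581 servings → $2.63.
orange only: max(204/54, 83/44) = 3.778 servings → $3.02.
banana only: max(204/9, 83/16) = 22.67 servings → $5.67.
bell pepper + sweet potato with both tight: 1.759 servings and 1.191 servings → $1.88.
bell pepper + orange with both tight: 1.312 servings and 1.469 servings → $2.23.
bell pepper + banana with both tight: 1.806 servings and 3.608 servings → $2.35.
sweet potato + orange: the both-tight solution has a negative serving — not a feasible corner.
sweet potato + banana with both targets exact would need a negative amount; discard.
orange + banana with both targets exact would need a negative amount; discard.
Cheapest feasible corner: $1.88.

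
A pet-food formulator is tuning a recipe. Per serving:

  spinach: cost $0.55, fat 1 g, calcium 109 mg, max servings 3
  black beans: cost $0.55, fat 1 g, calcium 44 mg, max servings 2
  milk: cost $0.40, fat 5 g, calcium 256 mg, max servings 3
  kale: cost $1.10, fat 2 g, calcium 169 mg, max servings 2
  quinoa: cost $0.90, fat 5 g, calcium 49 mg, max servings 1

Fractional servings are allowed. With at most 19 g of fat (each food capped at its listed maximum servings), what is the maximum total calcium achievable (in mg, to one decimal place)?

1279.4 mg

Calcium per g fat: spinach 109, kale 84.5, milk 51.2, black beans 44, quinoa 9.8.
Take 3 servings of spinach: uses 3 g fat, +327.0 mg calcium (running total 327.0 mg).
Take 2 servings of kale: uses 4 g fat, +338.0 mg calcium (running total 665.0 mg).
Take 2.4 servings of milk: uses 12 g fat, +614.4 mg calcium (running total 1279.4 mg).
Filling greedily by calcium-per-g fat is optimal for one linear limit, giving 1279.4 mg.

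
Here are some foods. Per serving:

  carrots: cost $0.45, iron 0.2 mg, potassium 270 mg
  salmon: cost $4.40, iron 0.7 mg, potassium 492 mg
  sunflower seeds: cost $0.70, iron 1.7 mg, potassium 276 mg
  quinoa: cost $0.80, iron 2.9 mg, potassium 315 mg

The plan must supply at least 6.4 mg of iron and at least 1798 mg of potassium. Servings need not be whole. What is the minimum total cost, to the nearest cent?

At the optimum either one food covers both requirements or two foods hit both targets exactly; no other combination can be cheaper.
carrots only: max(6.4/0.2, 1798/270) = 32 servings → $14.40.
salmon only: max(6.4/0.7, 1798/492) = 9.143 servings → $40.23.
sunflower seeds only: max(6.4/1.7, 1798/276) = 6.514 servings → $4.56.
quinoa only: max(6.4/2.9, 1798/315) = 5.708 servings → $4.57.
carrots + salmon: the both-tight solution has a negative serving — not a feasible corner.
carrots + sunflower seeds with both tight: 3.195 servings and 3.389 servings → $3.81.
carrots + quinoa with both tight: 4.442 servings and 1.901 servings → $3.52.
salmon + sunflower seeds with both tight: 2.006 servings and 2.939 servings → $10.88.
salmon + quinoa with both tight: 2.651 servings and 1.567 servings → $12.92.
sunflower seeds + quinoa: intersection lies outside the first quadrant.
Cheapest feasible corner: $3.52.

$3.52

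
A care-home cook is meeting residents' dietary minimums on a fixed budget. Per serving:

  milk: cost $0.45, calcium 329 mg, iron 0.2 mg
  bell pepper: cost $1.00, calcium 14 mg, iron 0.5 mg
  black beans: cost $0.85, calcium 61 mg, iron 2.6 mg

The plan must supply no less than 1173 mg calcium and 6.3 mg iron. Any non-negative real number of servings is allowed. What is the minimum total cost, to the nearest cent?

$3.28

This is a tiny linear program; its minimum lies at a vertex of the feasible set. List the vertices and price them.
milk only: max(1173/329, 6.3/0.2) = 31.5 servings → $14.18.
bell pepper only: max(1173/14, 6.3/0.5) = 83.79 servings → $83.79.
black beans only: max(1173/61, 6.3/2.6) = 19.23 servings → $16.35.
milk + bell pepper with both tight: 3.082 servings and 11.37 servings → $12.75.
milk + black beans with both tight: 3.161 servings and 2.18 servings → $3.28.
bell pepper + black beans: intersection lies outside the first quadrant.
Cheapest feasible corner: $3.28.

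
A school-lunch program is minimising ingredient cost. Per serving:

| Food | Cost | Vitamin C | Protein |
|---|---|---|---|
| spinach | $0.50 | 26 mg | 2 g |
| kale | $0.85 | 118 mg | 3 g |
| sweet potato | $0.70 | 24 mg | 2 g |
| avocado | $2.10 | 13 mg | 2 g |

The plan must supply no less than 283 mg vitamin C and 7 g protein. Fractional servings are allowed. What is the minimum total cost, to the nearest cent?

$2.04

For a min-cost LP with two ≥-constraints, a basic feasible solution has at most two positive variables.
spinach only: max(283/26, 7/2) = 10.88 servings → $5.44.
kale only: max(283/118, 7/3) = 2.398 servings → $2.04.
sweet potato only: max(283/24, 7/2) = 11.79 servings → $8.25.
avocado only: max(283/13, 7/2) = 21.77 servings → $45.72.
spinach + kale with both targets exact would need a negative amount; discard.
spinach + sweet potato with both targets exact would need a negative amount; discard.
spinach + avocado with both targets exact would need a negative amount; discard.
kale + sweet potato: intersection lies outside the first quadrant.
kale + avocado: the both-tight solution has a negative serving — not a feasible corner.
sweet potato + avocado: the both-tight solution has a negative serving — not a feasible corner.
So the least-cost plan costs $2.04.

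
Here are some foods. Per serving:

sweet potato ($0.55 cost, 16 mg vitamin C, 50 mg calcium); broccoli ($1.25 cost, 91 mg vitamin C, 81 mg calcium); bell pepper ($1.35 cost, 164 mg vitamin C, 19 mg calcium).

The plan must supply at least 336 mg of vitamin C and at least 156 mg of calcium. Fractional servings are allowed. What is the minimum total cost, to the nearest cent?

A basic optimal solution has at most two foods positive. Try each food alone and each pair with both targets met exactly.
sweet potato only: max(336/16, 156/50) = 21 servings → $11.55.
broccoli only: max(336/91, 156/81) = 3.692 servings → $4.62.
bell pepper only: max(336/164, 156/19) = 8.211 servings → $11.08.
sweet potato + broccoli with both targets exact would need a negative amount; discard.
sweet potato + bell pepper with both tight: 2.432 servings and 1.812 servings → $3.78.
broccoli + bell pepper with both tight: 1.662 servings and 1.127 servings → $3.60.
Cheapest feasible corner: $3.60.

$3.60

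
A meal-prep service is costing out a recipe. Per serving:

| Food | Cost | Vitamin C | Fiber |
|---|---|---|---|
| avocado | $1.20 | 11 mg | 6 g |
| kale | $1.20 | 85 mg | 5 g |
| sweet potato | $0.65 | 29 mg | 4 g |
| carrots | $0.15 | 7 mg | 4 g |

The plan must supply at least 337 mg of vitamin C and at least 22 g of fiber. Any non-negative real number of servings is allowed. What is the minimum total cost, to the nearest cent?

For a min-cost LP with two ≥-constraints, a basic feasible solution has at most two positive variables.
avocado only: max(337/11, 22/6) = 30.64 servings → $36.76.
kale only: max(337/85, 22/5) = 4.4 servings → $5.28.
sweet potato only: max(337/29, 22/4) = 11.62 servings → $7.55.
carrots only: max(337/7, 22/4) = 48.14 servings → $7.22.
avocado + kale with both tight: 0.4066 servings and 3.912 servings → $5.18.
avocado + sweet potato with both targets exact would need a negative amount; discard.
avocado + carrots: intersection lies outside the first quadrant.
kale + sweet potato with both tight: 3.641 servings and 0.9487 servings → $4.99.
kale + carrots with both tight: 3.915 servings and 0.6066 servings → $4.79.
sweet potato + carrots: intersection lies outside the first quadrant.
The minimum over all feasible corners is $4.79.

$4.79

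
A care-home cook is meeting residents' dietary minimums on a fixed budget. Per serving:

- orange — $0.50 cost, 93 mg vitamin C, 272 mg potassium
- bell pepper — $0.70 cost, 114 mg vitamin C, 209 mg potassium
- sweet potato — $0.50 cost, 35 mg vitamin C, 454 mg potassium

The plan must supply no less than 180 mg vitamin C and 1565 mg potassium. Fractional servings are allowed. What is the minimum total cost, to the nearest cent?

$1.89

Two binding constraints pin down two serving amounts, so the optimal mix uses at most two foods. The candidates are each food alone (scaled to the tighter of vitamin C/potassium) and each pair with both constraints tight.
orange only: max(180/93, 1565/272) = 5.754 servings → $2.88.
bell pepper only: max(180/114, 1565/209) = 7.488 servings → $5.24.
sweet potato only: max(180/35, 1565/454) = 5.143 servings → $2.57.
orange + bell pepper with both targets exact would need a negative amount; discard.
orange + sweet potato with both tight: 0.824 servings and 2.953 servings → $1.89.
bell pepper + sweet potato with both tight: 0.6063 servings and 3.168 servings → $2.01.
So the least-cost plan costs $1.89.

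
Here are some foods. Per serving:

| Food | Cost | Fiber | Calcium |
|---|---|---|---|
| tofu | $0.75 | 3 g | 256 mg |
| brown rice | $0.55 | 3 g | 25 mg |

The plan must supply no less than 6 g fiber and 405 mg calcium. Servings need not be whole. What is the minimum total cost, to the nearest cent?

$1.41

Two binding constraints pin down two serving amounts, so the optimal mix uses at most two foods. The candidates are each food alone (scaled to the tighter of fiber/calcium) and each pair with both constraints tight.
tofu only: max(6/3, 405/256) = 2 servings → $1.50.
brown rice only: max(6/3, 405/25) = 16.2 servings → $8.91.
tofu + brown rice with both tight: 1.537 servings and 0.4632 servings → $1.41.
So the least-cost plan costs $1.41.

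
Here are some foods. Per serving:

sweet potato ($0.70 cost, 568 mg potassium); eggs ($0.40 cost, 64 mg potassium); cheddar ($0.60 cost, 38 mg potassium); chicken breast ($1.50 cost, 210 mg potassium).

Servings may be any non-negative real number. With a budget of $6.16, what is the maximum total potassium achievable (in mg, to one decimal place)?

4998.4 mg

Potassium per dollar: sweet potato 811.4, eggs 160, chicken breast 140, cheddar 63.33.
With no serving limits, spend the whole cost allowance on sweet potato: $6.16 / $0.70 × 568 mg = 4998.4 mg.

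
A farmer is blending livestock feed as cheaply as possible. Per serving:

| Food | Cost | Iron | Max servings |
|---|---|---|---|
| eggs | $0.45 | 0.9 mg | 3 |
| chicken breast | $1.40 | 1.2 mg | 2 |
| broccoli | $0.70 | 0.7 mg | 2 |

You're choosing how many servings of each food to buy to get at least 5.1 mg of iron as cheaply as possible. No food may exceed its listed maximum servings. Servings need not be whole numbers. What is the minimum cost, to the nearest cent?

Cost per mg of iron: eggs $0.5000, broccoli $1.0000, chicken breast $1.1667.
Take 3 servings of eggs: +2.7 mg iron for $1.35 (total $1.35, still need 2.4 mg).
Take 2 servings of broccoli: +1.4 mg iron for $1.40 (total $2.75, still need 1.0 mg).
Take 0.8333 servings of chicken breast: +1.0 mg iron for $1.17 (total $3.92, still need 0.0 mg).
Filling from the cheapest source first is optimal under one linear minimum: $3.92.

$3.92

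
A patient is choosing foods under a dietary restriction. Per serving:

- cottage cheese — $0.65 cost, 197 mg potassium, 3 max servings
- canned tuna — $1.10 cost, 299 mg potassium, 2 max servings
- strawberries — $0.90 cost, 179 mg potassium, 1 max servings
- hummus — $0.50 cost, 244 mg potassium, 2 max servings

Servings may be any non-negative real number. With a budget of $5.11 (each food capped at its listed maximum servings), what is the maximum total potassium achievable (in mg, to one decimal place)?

Potassium per dollar: hummus 488, cottage cheese 303.1, canned tuna 271.8, strawberries 198.9.
Take 2 servings of hummus: spends $1.00, +488.0 mg potassium (running total 488.0 mg).
Take 3 servings of cottage cheese: spends $1.95, +591.0 mg potassium (running total 1079.0 mg).
Take 1.964 servings of canned tuna: spends $2.16, +587.1 mg potassium (running total 1666.1 mg).
Filling greedily by potassium-per-dollar is optimal for one linear limit, giving 1666.1 mg.

1666.1 mg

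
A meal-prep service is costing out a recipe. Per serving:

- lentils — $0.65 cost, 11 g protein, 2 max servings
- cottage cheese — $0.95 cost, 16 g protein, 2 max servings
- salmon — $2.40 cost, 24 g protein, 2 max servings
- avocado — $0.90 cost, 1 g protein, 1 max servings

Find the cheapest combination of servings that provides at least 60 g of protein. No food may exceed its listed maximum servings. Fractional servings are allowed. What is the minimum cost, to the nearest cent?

$3.80

Cost per g of protein: lentils $0.0591, cottage cheese $0.0594, salmon $0.1000, avocado $0.9000.
Take 2 servings of lentils: +22.0 g protein for $1.30 (total $1.30, still need 38.0 g).
Take 2 servings of cottage cheese: +32.0 g protein for $1.90 (total $3.20, still need 6.0 g).
Take 0.25 servings of salmon: +6.0 g protein for $0.60 (total $3.80, still need 0.0 g).
Greedy by cheapest-per-g is optimal for a single linear constraint, so the minimum cost is $3.80.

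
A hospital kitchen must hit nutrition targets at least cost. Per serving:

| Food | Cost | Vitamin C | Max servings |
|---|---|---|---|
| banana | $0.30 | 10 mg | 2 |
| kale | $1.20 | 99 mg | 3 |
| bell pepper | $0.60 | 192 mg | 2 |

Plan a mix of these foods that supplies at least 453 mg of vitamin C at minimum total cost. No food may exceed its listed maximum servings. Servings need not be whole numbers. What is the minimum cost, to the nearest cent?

$2.04

Cost per mg of vitamin C: bell pepper $0.0031, kale $0.0121, banana $0.0300.
Take 2 servings of bell pepper: +384.0 mg vitamin C for $1.20 (total $1.20, still need 69.0 mg).
Take 0.697 servings of kale: +69.0 mg vitamin C for $0.84 (total $2.04, still need 0.0 mg).
Greedy by cheapest-per-mg is optimal for a single linear constraint, so the minimum cost is $2.04.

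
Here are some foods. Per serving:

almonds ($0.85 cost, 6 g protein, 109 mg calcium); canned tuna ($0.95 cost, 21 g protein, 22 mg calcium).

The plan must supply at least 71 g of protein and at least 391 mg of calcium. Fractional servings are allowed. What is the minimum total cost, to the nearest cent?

$5.00

Compare the cost at each extreme point of the feasible region.
almonds only: max(71/6, 391/109) = 11.83 servings → $10.06.
canned tuna only: max(71/21, 391/22) = 17.77 servings → $16.88.
almonds + canned tuna with both tight: 3.083 servings and 2.5 servings → $5.00.
So the least-cost plan costs $5.00.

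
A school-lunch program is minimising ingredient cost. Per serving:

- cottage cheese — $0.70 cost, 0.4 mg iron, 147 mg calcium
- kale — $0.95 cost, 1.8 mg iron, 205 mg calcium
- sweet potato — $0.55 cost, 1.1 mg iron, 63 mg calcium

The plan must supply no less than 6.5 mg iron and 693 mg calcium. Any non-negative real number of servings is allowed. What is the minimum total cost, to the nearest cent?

Minimising a linear cost over {iron ≥ 6.5, calcium ≥ 693, servings ≥ 0} — the optimum is at a vertex, using one or two foods.
cottage cheese only: max(6.5/0.4, 693/147) = 16.25 servings → $11.38.
kale only: max(6.5/1.8, 693/205) = 3.611 servings → $3.43.
sweet potato only: max(6.5/1.1, 693/63) = 11 servings → $6.05.
cottage cheese + kale with both targets exact would need a negative amount; discard.
cottage cheese + sweet potato with both tight: 2.585 servings and 4.969 servings → $4.54.
kale + sweet potato with both tight: 3.147 servings and 0.7591 servings → $3.41.
Cheapest feasible corner: $3.41.

$3.41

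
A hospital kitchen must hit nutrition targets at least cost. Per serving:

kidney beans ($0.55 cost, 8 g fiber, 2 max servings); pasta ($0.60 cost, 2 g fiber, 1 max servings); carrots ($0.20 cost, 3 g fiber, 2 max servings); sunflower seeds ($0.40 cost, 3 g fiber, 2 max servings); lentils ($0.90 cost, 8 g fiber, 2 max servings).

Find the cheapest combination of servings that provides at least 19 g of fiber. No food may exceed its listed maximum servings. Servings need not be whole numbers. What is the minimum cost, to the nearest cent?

$1.29

Cost per g of fiber: carrots $0.0667, kidney beans $0.0688, lentils $0.1125, sunflower seeds $0.1333, pasta $0.3000.
Take 2 servings of carrots: +6.0 g fiber for $0.40 (total $0.40, still need 13.0 g).
Take 1.625 servings of kidney beans: +13.0 g fiber for $0.89 (total $1.29, still need 0.0 g).
Filling from the cheapest source first is optimal under one linear minimum: $1.29.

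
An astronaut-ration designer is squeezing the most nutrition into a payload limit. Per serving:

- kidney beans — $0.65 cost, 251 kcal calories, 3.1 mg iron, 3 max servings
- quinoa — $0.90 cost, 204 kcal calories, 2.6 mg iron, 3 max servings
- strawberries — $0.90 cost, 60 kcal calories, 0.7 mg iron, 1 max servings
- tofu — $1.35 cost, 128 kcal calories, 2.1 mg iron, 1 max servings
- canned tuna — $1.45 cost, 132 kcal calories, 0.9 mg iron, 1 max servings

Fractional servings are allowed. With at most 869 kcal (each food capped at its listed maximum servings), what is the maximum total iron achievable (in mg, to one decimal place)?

Iron per kcal: tofu 0.01641, quinoa 0.01275, kidney beans 0.01235, strawberries 0.01167, canned tuna 0.006818.
Take 1 serving of tofu: uses 128 kcal, +2.1 mg iron (running total 2.1 mg).
Take 3 servings of quinoa: uses 612 kcal, +7.8 mg iron (running total 9.9 mg).
Take 0.5139 servings of kidney beans: uses 129 kcal, +1.6 mg iron (running total 11.5 mg).
Filling greedily by iron-per-kcal is optimal for one linear limit, giving 11.5 mg.

11.5 mg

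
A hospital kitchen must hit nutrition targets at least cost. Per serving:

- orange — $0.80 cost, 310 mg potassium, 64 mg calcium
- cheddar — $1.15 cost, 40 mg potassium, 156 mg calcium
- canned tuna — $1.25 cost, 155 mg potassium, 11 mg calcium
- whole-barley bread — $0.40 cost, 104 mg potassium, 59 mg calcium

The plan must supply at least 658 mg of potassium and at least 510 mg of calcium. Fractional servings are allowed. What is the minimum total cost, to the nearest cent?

Minimising a linear cost over {potassium ≥ 658, calcium ≥ 510, servings ≥ 0} — the optimum is at a vertex, using one or two foods.
orange only: max(658/310, 510/64) = 7.969 servings → $6.38.
cheddar only: max(658/40, 510/156) = 16.45 servings → $18.92.
canned tuna only: max(658/155, 510/11) = 46.36 servings → $57.95.
whole-barley bread only: max(658/104, 510/59) = 8.644 servings → $3.46.
orange + cheddar with both tight: 1.796 servings and 2.532 servings → $4.35.
orange + canned tuna with both targets exact would need a negative amount; discard.
orange + whole-barley bread: intersection lies outside the first quadrant.
cheddar + canned tuna with both tight: 3.025 servings and 3.465 servings → $7.81.
cheddar + whole-barley bread with both tight: 1.026 servings and 5.932 servings → $3.55.
canned tuna + whole-barley bread: the both-tight solution has a negative serving — not a feasible corner.
The minimum over all feasible corners is $3.46.

$3.46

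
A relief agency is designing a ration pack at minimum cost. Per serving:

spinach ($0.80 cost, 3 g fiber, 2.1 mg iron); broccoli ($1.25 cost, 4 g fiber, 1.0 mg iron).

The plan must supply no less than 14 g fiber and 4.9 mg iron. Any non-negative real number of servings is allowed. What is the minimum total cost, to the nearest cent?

With two linear requirements the optimum uses one or two foods; enumerate the corners.
spinach only: max(14/3, 4.9/2.1) = 4.667 servings → $3.73.
broccoli only: max(14/4, 4.9/1.0) = 4.9 servings → $6.12.
spinach + broccoli with both tight: 1.037 servings and 2.722 servings → $4.23.
Cheapest feasible corner: $3.73.

$3.73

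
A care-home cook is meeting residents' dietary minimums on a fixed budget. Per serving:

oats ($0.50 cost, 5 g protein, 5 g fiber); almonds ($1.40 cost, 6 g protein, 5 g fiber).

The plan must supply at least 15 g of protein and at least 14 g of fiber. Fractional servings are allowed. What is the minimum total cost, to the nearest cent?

This is a tiny linear program; its minimum lies at a vertex of the feasible set. List the vertices and price them.
oats only: max(15/5, 14/5) = 3 servings → $1.50.
almonds only: max(15/6, 14/5) = 2.8 servings → $3.92.
oats + almonds with both tight: 1.8 servings and 1 serving → $2.30.
The minimum over all feasible corners is $1.50.

$1.50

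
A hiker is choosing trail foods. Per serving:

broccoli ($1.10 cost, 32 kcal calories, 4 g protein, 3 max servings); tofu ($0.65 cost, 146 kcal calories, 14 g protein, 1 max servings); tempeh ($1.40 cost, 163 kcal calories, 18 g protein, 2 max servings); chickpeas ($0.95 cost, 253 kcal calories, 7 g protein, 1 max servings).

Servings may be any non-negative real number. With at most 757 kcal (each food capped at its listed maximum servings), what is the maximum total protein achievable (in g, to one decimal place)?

67.2 g

Protein per kcal: broccoli 0.125, tempeh 0.1104, tofu 0.09589, chickpeas 0.02767.
Take 3 servings of broccoli: uses 96 kcal, +12.0 g protein (running total 12.0 g).
Take 2 servings of tempeh: uses 326 kcal, +36.0 g protein (running total 48.0 g).
Take 1 serving of tofu: uses 146 kcal, +14.0 g protein (running total 62.0 g).
Take 0.747 servings of chickpeas: uses 189 kcal, +5.2 g protein (running total 67.2 g).
Filling greedily by protein-per-kcal is optimal for one linear limit, giving 67.2 g.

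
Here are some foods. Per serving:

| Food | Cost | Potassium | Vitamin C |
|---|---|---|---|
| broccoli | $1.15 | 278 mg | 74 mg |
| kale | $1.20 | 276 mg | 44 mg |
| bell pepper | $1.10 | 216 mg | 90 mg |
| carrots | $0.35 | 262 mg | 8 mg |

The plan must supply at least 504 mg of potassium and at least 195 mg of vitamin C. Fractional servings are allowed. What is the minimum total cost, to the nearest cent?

Two binding constraints pin down two serving amounts, so the optimal mix uses at most two foods. The candidates are each food alone (scaled to the tighter of potassium/vitamin C) and each pair with both constraints tight.
broccoli only: max(504/278, 195/74) = 2.635 servings → $3.03.
kale only: max(504/276, 195/44) = 4.432 servings → $5.32.
bell pepper only: max(504/216, 195/90) = 2.333 servings → $2.57.
carrots only: max(504/262, 195/8) = 24.38 servings → $8.53.
broccoli + kale with both targets exact would need a negative amount; discard.
broccoli + bell pepper with both tight: 0.3586 servings and 1.872 servings → $2.47.
broccoli + carrots with both targets exact would need a negative amount; discard.
kale + bell pepper with both tight: 0.2113 servings and 2.063 servings → $2.52.
kale + carrots with both targets exact would need a negative amount; discard.
bell pepper + carrots with both tight: 2.153 servings and 0.1483 servings → $2.42.
Cheapest feasible corner: $2.42.

$2.42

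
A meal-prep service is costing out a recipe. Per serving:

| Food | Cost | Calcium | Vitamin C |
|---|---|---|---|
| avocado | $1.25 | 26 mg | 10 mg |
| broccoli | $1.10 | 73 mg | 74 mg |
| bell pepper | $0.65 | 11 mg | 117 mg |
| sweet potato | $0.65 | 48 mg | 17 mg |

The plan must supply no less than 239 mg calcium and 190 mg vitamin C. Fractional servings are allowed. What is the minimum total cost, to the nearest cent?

$3.48

avocado only: max(239/26, 190/10) = 19 servings → $23.75.
broccoli only: max(239/73, 190/74) = 3.274 servings → $3.60.
bell pepper only: max(239/11, 190/117) = 21.73 servings → $14.12.
sweet potato only: max(239/48, 190/17) = 11.18 servings → $7.26.
avocado + broccoli with both tight: 3.196 servings and 2.136 servings → $6.34.
avocado + bell pepper with both tight: 8.824 servings and 0.8697 servings → $11.60.
avocado + sweet potato: intersection lies outside the first quadrant.
broccoli + bell pepper: the both-tight solution has a negative serving — not a feasible corner.
broccoli + sweet potato with both tight: 2.188 servings and 1.651 servings → $3.48.
bell pepper + sweet potato with both tight: 0.9315 servings and 4.766 servings → $3.70.
The minimum over all feasible corners is $3.48.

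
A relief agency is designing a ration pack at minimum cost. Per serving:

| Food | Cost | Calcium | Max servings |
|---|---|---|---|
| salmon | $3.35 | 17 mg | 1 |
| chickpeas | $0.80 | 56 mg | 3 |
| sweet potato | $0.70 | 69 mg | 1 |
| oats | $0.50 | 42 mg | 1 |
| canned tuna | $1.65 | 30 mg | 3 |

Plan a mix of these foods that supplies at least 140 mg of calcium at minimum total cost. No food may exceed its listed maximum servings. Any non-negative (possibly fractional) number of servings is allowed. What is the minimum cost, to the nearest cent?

$1.61

Cost per mg of calcium: sweet potato $0.0101, oats $0.0119, chickpeas $0.0143, canned tuna $0.0550, salmon $0.1971.
Take 1 serving of sweet potato: +69.0 mg calcium for $0.70 (total $0.70, still need 71.0 mg).
Take 1 serving of oats: +42.0 mg calcium for $0.50 (total $1.20, still need 29.0 mg).
Take 0.5179 servings of chickpeas: +29.0 mg calcium for $0.41 (total $1.61, still need 0.0 mg).
Greedy by cheapest-per-mg is optimal for a single linear constraint, so the minimum cost is $1.61.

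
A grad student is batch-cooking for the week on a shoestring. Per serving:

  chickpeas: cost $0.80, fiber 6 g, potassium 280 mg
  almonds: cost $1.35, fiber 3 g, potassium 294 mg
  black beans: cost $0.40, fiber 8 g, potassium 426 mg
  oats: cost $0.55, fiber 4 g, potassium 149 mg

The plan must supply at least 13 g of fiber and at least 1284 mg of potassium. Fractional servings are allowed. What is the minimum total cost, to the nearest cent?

Check every corner: each single food scaled to meet both minima, and each pair solved so both constraints bind.
chickpeas only: max(13/6, 1284/280) = 4.586 servings → $3.67.
almonds only: max(13/3, 1284/294) = 4.367 servings → $5.90.
black beans only: max(13/8, 1284/426) = 3.014 servings → $1.21.
oats only: max(13/4, 1284/149) = 8.617 servings → $4.74.
chickpeas + almonds: the both-tight solution has a negative serving — not a feasible corner.
chickpeas + black beans: the both-tight solution has a negative serving — not a feasible corner.
chickpeas + oats: the both-tight solution has a negative serving — not a feasible corner.
almonds + black beans with both targets exact would need a negative amount; discard.
almonds + oats: the both-tight solution has a negative serving — not a feasible corner.
black beans + oats with both targets exact would need a negative amount; discard.
Cheapest feasible corner: $1.21.

$1.21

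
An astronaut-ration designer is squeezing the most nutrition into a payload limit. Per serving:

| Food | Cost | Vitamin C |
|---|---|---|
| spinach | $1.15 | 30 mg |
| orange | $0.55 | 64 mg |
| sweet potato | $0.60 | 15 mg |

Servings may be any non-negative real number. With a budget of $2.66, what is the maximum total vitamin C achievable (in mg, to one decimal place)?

Vitamin C per dollar: orange 116.4, spinach 26.09, sweet potato 25.
With no serving limits, spend the whole cost allowance on orange: $2.66 / $0.55 × 64 mg = 309.5 mg.

309.5 mg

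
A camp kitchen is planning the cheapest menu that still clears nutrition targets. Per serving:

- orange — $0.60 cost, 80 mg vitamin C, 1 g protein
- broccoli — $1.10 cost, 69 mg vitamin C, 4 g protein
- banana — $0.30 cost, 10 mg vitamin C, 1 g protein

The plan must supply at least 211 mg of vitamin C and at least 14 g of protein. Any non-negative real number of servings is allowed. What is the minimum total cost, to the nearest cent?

This is a tiny linear program; its minimum lies at a vertex of the feasible set. List the vertices and price them.
orange only: max(211/80, 14/1) = 14 servings → $8.40.
broccoli only: max(211/69, 14/4) = 3.5 servings → $3.85.
banana only: max(211/10, 14/1) = 21.1 servings → $6.33.
orange + broccoli: the both-tight solution has a negative serving — not a feasible corner.
orange + banana with both tight: 1.014 servings and 12.99 servings → $4.50.
broccoli + banana with both tight: 2.448 servings and 4.207 servings → $3.96.
The minimum over all feasible corners is $3.85.

$3.85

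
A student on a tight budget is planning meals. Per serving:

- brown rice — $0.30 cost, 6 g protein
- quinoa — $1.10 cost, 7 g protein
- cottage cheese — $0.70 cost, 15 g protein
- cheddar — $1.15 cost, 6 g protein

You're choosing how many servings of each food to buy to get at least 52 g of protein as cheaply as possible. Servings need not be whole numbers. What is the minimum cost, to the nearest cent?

Cost per g of protein: cottage cheese $0.0467, brown rice $0.0500, quinoa $0.1571, cheddar $0.1917.
With no serving limits, use only cottage cheese: 52 g / 15 g = 3.467 servings × $0.70 = $2.43.

$2.43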